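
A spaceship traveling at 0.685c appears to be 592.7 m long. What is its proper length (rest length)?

Contracted length L = 592.7 m
γ = 1/√(1 - 0.685²) = 1.3726
L₀ = γL = 1.3726 × 592.7 = 813.5 m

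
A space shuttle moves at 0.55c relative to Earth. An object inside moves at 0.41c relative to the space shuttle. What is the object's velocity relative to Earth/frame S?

u = (u' + v)/(1 + u'v/c²)
Numerator: 0.41 + 0.55 = 0.96
Denominator: 1 + 0.2255 = 1.2255
u = 0.96/1.2255 = 0.7834c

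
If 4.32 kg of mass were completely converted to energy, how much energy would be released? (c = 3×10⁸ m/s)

Using E = mc²:
c² = (3×10⁸)² = 9×10¹⁶ m²/s²
E = 4.32 × 9×10¹⁶ = 3.888×10¹⁷ J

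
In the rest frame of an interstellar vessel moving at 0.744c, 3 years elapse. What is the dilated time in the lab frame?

Proper time Δt₀ = 3 years
γ = 1/√(1 - 0.744²) = 1.4966
Δt = γΔt₀ = 1.4966 × 3 = 4.490 years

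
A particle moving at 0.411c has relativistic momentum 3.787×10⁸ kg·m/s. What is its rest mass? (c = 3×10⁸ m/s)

γ = 1/√(1 - 0.411²) = 1.097
v = 0.411 × 3×10⁸ = 1.233×10⁸ m/s
m = p/(γv) = 3.787×10⁸/(1.097 × 1.233×10⁸) = 2.800 kg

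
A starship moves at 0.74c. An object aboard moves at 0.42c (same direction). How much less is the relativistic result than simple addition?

Classical: u' + v = 0.42 + 0.74 = 1.16c
Relativistic: u = (0.42 + 0.74)/(1 + 0.3108) = 1.16/1.3108 = 0.8850c
Difference: 1.16 - 0.8850 = 0.2750c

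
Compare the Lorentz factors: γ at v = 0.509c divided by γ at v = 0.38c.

γ₁ = 1/√(1 - 0.509²) = 1.162
γ₂ = 1/√(1 - 0.38²) = 1.081
γ₁/γ₂ = 1.162/1.081 = 1.075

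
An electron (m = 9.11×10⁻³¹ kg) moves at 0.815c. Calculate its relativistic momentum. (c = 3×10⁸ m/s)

γ = 1/√(1 - 0.815²) = 1.726
v = 0.815 × 3×10⁸ = 2.445×10⁸ m/s
p = γmv = 1.726 × 9.11×10⁻³¹ × 2.445×10⁸ = 3.844×10⁻²² kg·m/s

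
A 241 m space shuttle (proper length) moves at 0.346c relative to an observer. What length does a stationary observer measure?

Proper length L₀ = 241 m
γ = 1/√(1 - 0.346²) = 1.066
L = L₀/γ = 241/1.066 = 226.1 m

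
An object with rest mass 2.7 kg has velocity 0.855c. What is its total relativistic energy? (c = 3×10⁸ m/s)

γ = 1/√(1 - 0.855²) = 1.928
mc² = 2.7 × (3×10⁸)² = 2.430×10¹⁷ J
E = γmc² = 1.928 × 2.430×10¹⁷ = 4.685×10¹⁷ J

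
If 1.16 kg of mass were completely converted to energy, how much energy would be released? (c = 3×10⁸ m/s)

Using E = mc²:
c² = (3×10⁸)² = 9×10¹⁶ m²/s²
E = 1.16 × 9×10¹⁶ = 1.044×10¹⁷ J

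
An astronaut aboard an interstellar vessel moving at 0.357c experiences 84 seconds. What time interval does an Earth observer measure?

Proper time Δt₀ = 84 seconds
γ = 1/√(1 - 0.357²) = 1.07054
Δt = γΔt₀ = 1.07054 × 84 = 89.93 seconds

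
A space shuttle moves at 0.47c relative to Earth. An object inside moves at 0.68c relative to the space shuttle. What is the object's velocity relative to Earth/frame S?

u = (u' + v)/(1 + u'v/c²)
Numerator: 0.68 + 0.47 = 1.15
Denominator: 1 + 0.3196 = 1.3196
u = 1.15/1.3196 = 0.8715c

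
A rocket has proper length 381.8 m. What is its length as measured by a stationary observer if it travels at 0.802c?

Proper length L₀ = 381.8 m
γ = 1/√(1 - 0.802²) = 1.674
L = L₀/γ = 381.8/1.674 = 228.1 m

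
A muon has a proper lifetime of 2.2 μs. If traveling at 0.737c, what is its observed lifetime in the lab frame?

Proper lifetime τ₀ = 2.2 μs
γ = 1/√(1 - 0.737²) = 1.4795
τ = γτ₀ = 1.4795 × 2.2 μs = 3.255 μs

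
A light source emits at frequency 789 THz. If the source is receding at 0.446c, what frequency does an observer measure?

β = v/c = 0.446
(1-β)/(1+β) = 0.554/1.446 = 0.3831
Doppler factor = √(0.3831) = 0.6190
f_obs = 789 × 0.6190 = 488.4 THz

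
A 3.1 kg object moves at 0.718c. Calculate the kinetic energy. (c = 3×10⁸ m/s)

γ = 1/√(1 - 0.718²) = 1.4367
γ - 1 = 0.4367
KE = (γ-1)mc² = 0.4367 × 3.1 × (3×10⁸)² = 1.218×10¹⁷ J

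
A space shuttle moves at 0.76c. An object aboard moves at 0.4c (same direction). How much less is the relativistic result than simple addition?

Classical: u' + v = 0.4 + 0.76 = 1.16c
Relativistic: u = (0.4 + 0.76)/(1 + 0.304) = 1.16/1.304 = 0.8896c
Difference: 1.16 - 0.8896 = 0.2704c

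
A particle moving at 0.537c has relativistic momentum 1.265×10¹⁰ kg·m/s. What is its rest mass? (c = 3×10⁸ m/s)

γ = 1/√(1 - 0.537²) = 1.1854
v = 0.537 × 3×10⁸ = 1.611×10⁸ m/s
m = p/(γv) = 1.265×10¹⁰/(1.1854 × 1.611×10⁸) = 66.24 kg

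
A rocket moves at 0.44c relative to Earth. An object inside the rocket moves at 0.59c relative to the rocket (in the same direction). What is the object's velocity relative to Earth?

u = (u' + v)/(1 + u'v/c²)
Numerator: 0.59 + 0.44 = 1.03
Denominator: 1 + 0.2596 = 1.2596
u = 1.03/1.2596 = 0.8177c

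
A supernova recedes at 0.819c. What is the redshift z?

β = 0.819
(1+β)/(1-β) = 1.819/0.181 = 10.05
√(10.05) = 3.170
z = 3.170 - 1 = 2.170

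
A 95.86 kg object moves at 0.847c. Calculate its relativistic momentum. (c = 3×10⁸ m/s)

γ = 1/√(1 - 0.847²) = 1.881
v = 0.847 × 3×10⁸ = 2.541×10⁸ m/s
p = γmv = 1.881 × 95.86 × 2.541×10⁸ = 4.582×10¹⁰ kg·m/s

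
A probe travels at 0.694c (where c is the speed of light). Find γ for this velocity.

v/c = 0.694, so (v/c)² = 0.481636
1 - (v/c)² = 0.518364
γ = 1/√(0.518364) = 1.389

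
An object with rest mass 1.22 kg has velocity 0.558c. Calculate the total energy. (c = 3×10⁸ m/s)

γ = 1/√(1 - 0.558²) = 1.205
mc² = 1.22 × (3×10⁸)² = 1.098×10¹⁷ J
E = γmc² = 1.205 × 1.098×10¹⁷ = 1.323×10¹⁷ J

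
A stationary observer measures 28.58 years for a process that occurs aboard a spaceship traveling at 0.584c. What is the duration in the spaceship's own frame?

Dilated time Δt = 28.58 years
γ = 1/√(1 - 0.584²) = 1.232
Δt₀ = Δt/γ = 28.58/1.232 = 23.20 years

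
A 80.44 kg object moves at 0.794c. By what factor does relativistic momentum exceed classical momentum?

p_rel = γmv, p_class = mv
Ratio = γ = 1/√(1 - 0.794²) = 1.645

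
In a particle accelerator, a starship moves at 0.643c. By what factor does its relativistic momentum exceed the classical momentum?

p_rel = γmv, p_class = mv
Ratio = γ = 1/√(1 - 0.643²)
= 1/√(0.586551) = 1.306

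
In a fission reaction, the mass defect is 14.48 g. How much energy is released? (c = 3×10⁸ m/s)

Convert mass defect: Δm = 14.48 g = 0.01448 kg
E = Δm·c² = 0.01448 × (3×10⁸)²
= 0.01448 × 9×10¹⁶ = 1.303×10¹⁵ J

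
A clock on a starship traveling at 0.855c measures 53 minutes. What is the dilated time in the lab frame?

Proper time Δt₀ = 53 minutes
γ = 1/√(1 - 0.855²) = 1.928
Δt = γΔt₀ = 1.928 × 53 = 102.2 minutes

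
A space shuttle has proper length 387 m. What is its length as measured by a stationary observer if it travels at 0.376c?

Proper length L₀ = 387 m
γ = 1/√(1 - 0.376²) = 1.0792
L = L₀/γ = 387/1.0792 = 358.6 m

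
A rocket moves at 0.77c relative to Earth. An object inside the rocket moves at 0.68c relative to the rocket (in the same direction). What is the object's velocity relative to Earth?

u = (u' + v)/(1 + u'v/c²)
Numerator: 0.68 + 0.77 = 1.45
Denominator: 1 + 0.5236 = 1.5236
u = 1.45/1.5236 = 0.9517c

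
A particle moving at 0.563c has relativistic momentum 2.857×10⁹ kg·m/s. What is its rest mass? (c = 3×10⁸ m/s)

γ = 1/√(1 - 0.563²) = 1.210
v = 0.563 × 3×10⁸ = 1.689×10⁸ m/s
m = p/(γv) = 2.857×10⁹/(1.210 × 1.689×10⁸) = 13.98 kg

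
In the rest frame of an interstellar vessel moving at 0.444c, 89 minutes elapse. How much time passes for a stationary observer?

Proper time Δt₀ = 89 minutes
γ = 1/√(1 - 0.444²) = 1.11604
Δt = γΔt₀ = 1.11604 × 89 = 99.33 minutes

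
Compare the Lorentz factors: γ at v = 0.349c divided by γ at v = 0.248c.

γ₁ = 1/√(1 - 0.349²) = 1.067
γ₂ = 1/√(1 - 0.248²) = 1.032
γ₁/γ₂ = 1.067/1.032 = 1.034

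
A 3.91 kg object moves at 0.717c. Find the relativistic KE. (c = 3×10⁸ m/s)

γ = 1/√(1 - 0.717²) = 1.4346
γ - 1 = 0.4346
KE = (γ-1)mc² = 0.4346 × 3.91 × (3×10⁸)² = 1.529×10¹⁷ J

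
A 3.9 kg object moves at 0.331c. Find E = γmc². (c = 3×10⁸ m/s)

γ = 1/√(1 - 0.331²) = 1.0597
mc² = 3.9 × (3×10⁸)² = 3.510×10¹⁷ J
E = γmc² = 1.0597 × 3.510×10¹⁷ = 3.720×10¹⁷ J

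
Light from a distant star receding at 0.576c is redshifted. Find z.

β = 0.576
(1+β)/(1-β) = 1.576/0.424 = 3.71698
√(3.71698) = 1.9279
z = 1.9279 - 1 = 0.9279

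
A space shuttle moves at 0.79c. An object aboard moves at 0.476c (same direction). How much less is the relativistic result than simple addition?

Classical: u' + v = 0.476 + 0.79 = 1.266c
Relativistic: u = (0.476 + 0.79)/(1 + 0.37604) = 1.266/1.37604 = 0.9200c
Difference: 1.266 - 0.9200 = 0.3460c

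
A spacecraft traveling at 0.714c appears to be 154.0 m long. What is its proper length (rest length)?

Contracted length L = 154.0 m
γ = 1/√(1 - 0.714²) = 1.4283
L₀ = γL = 1.4283 × 154.0 = 220.0 m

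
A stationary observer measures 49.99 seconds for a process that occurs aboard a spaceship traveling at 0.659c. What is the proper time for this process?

Dilated time Δt = 49.99 seconds
γ = 1/√(1 - 0.659²) = 1.3295
Δt₀ = Δt/γ = 49.99/1.3295 = 37.60 seconds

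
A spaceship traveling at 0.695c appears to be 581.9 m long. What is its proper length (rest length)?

Contracted length L = 581.9 m
γ = 1/√(1 - 0.695²) = 1.3908
L₀ = γL = 1.3908 × 581.9 = 809.3 m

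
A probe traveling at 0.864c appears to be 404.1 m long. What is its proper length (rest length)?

Contracted length L = 404.1 m
γ = 1/√(1 - 0.864²) = 1.9861
L₀ = γL = 1.9861 × 404.1 = 802.6 m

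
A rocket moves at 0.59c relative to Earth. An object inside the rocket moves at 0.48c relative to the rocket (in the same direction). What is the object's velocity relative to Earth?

u = (u' + v)/(1 + u'v/c²)
Numerator: 0.48 + 0.59 = 1.07
Denominator: 1 + 0.2832 = 1.2832
u = 1.07/1.2832 = 0.8339c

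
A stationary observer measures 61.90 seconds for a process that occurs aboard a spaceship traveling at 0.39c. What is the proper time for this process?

Dilated time Δt = 61.90 seconds
γ = 1/√(1 - 0.39²) = 1.086
Δt₀ = Δt/γ = 61.90/1.086 = 57.00 seconds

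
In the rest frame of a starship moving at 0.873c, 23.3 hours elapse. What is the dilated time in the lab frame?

Proper time Δt₀ = 23.3 hours
γ = 1/√(1 - 0.873²) = 2.050
Δt = γΔt₀ = 2.050 × 23.3 = 47.77 hours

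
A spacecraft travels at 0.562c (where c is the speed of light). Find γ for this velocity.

v/c = 0.562, so (v/c)² = 0.315844
1 - (v/c)² = 0.684156
γ = 1/√(0.684156) = 1.209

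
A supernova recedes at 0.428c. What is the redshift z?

β = 0.428
(1+β)/(1-β) = 1.428/0.572 = 2.497
√(2.497) = 1.580
z = 1.580 - 1 = 0.5800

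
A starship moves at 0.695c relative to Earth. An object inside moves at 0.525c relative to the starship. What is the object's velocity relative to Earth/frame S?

u = (u' + v)/(1 + u'v/c²)
Numerator: 0.525 + 0.695 = 1.22
Denominator: 1 + 0.364875 = 1.364875
u = 1.22/1.364875 = 0.8939c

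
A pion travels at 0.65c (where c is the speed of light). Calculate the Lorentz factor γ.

v/c = 0.65, so (v/c)² = 0.4225
1 - (v/c)² = 0.5775
γ = 1/√(0.5775) = 1.316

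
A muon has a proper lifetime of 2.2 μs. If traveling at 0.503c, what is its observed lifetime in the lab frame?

Proper lifetime τ₀ = 2.2 μs
γ = 1/√(1 - 0.503²) = 1.157
τ = γτ₀ = 1.157 × 2.2 μs = 2.545 μs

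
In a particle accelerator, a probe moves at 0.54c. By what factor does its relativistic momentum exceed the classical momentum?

p_rel = γmv, p_class = mv
Ratio = γ = 1/√(1 - 0.54²)
= 1/√(0.7084) = 1.188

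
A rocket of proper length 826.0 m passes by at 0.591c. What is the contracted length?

Proper length L₀ = 826.0 m
γ = 1/√(1 - 0.591²) = 1.2397
L = L₀/γ = 826.0/1.2397 = 666.3 m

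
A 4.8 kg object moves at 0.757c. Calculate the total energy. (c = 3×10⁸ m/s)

γ = 1/√(1 - 0.757²) = 1.5304
mc² = 4.8 × (3×10⁸)² = 4.320×10¹⁷ J
E = γmc² = 1.5304 × 4.320×10¹⁷ = 6.611×10¹⁷ J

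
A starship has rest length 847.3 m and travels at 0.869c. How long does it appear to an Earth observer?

Proper length L₀ = 847.3 m
γ = 1/√(1 - 0.869²) = 2.02097
L = L₀/γ = 847.3/2.02097 = 419.3 m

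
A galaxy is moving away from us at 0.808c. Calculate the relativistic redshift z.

β = 0.808
(1+β)/(1-β) = 1.808/0.192 = 9.417
√(9.417) = 3.069
z = 3.069 - 1 = 2.069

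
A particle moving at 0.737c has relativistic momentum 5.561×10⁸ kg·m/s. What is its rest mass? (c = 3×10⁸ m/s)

γ = 1/√(1 - 0.737²) = 1.4795
v = 0.737 × 3×10⁸ = 2.211×10⁸ m/s
m = p/(γv) = 5.561×10⁸/(1.4795 × 2.211×10⁸) = 1.700 kg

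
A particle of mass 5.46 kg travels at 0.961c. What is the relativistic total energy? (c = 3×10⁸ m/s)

γ = 1/√(1 - 0.961²) = 3.616
mc² = 5.46 × (3×10⁸)² = 4.914×10¹⁷ J
E = γmc² = 3.616 × 4.914×10¹⁷ = 1.777×10¹⁸ J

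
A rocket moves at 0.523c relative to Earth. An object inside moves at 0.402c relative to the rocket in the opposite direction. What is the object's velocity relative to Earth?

Object's velocity in rocket frame is u' = -0.402c
u = (u' + v)/(1 + u'v/c²) = (v - 0.402)/(1 - 0.402·v/c²)
Numerator: 0.523 - 0.402 = 0.121
Denominator: 1 - 0.210246 = 0.789754
u = 0.121/0.789754 = 0.1532c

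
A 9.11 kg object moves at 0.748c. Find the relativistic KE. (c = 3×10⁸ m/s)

γ = 1/√(1 - 0.748²) = 1.5067
γ - 1 = 0.5067
KE = (γ-1)mc² = 0.5067 × 9.11 × (3×10⁸)² = 4.154×10¹⁷ J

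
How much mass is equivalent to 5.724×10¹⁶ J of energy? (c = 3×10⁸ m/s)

From E = mc², we get m = E/c²
c² = (3×10⁸)² = 9×10¹⁶ m²/s²
m = 5.724×10¹⁶ / 9×10¹⁶ = 0.6360 kg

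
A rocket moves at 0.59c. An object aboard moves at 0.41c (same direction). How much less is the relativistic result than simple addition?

Classical: u' + v = 0.41 + 0.59 = 1c
Relativistic: u = (0.41 + 0.59)/(1 + 0.2419) = 1/1.2419 = 0.8052c
Difference: 1 - 0.8052 = 0.1948c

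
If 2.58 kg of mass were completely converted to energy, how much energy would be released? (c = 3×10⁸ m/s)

Using E = mc²:
c² = (3×10⁸)² = 9×10¹⁶ m²/s²
E = 2.58 × 9×10¹⁶ = 2.322×10¹⁷ J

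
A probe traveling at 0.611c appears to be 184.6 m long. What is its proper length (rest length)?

Contracted length L = 184.6 m
γ = 1/√(1 - 0.611²) = 1.2632
L₀ = γL = 1.2632 × 184.6 = 233.2 m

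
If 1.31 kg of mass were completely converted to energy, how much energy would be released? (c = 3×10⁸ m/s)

Using E = mc²:
c² = (3×10⁸)² = 9×10¹⁶ m²/s²
E = 1.31 × 9×10¹⁶ = 1.179×10¹⁷ J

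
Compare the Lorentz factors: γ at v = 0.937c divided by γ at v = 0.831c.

γ₁ = 1/√(1 - 0.937²) = 2.863
γ₂ = 1/√(1 - 0.831²) = 1.798
γ₁/γ₂ = 2.863/1.798 = 1.592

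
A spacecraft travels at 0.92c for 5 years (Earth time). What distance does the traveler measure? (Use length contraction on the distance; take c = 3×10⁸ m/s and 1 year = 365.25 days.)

Earth distance: d = v × t = 0.92c × 5 yr = 4.355×10¹⁶ m
γ = 2.552
d' = d/γ = 4.355×10¹⁶/2.552 = 1.707×10¹⁶ m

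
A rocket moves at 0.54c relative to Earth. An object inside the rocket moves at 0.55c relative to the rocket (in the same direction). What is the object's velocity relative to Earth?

u = (u' + v)/(1 + u'v/c²)
Numerator: 0.55 + 0.54 = 1.09
Denominator: 1 + 0.297 = 1.297
u = 1.09/1.297 = 0.8404c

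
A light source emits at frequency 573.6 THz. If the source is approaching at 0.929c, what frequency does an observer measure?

β = v/c = 0.929
(1+β)/(1-β) = 1.929/0.071 = 27.17
Doppler factor = √(27.17) = 5.212
f_obs = 573.6 × 5.212 = 2990 THz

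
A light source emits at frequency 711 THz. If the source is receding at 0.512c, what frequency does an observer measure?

β = v/c = 0.512
(1-β)/(1+β) = 0.488/1.512 = 0.32275
Doppler factor = √(0.32275) = 0.5681
f_obs = 711 × 0.5681 = 403.9 THz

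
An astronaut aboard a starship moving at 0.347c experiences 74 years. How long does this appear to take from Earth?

Proper time Δt₀ = 74 years
γ = 1/√(1 - 0.347²) = 1.06625
Δt = γΔt₀ = 1.06625 × 74 = 78.90 years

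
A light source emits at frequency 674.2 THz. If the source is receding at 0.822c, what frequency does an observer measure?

β = v/c = 0.822
(1-β)/(1+β) = 0.178/1.822 = 0.097695
Doppler factor = √(0.097695) = 0.31256
f_obs = 674.2 × 0.31256 = 210.7 THz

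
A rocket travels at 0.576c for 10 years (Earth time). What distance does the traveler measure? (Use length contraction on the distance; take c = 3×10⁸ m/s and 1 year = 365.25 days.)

Earth distance: d = v × t = 0.576c × 10 yr = 5.4532×10¹⁶ m
γ = 1.2233
d' = d/γ = 5.4532×10¹⁶/1.2233 = 4.458×10¹⁶ m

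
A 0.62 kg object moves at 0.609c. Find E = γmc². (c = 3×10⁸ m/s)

γ = 1/√(1 - 0.609²) = 1.2608
mc² = 0.62 × (3×10⁸)² = 5.580×10¹⁶ J
E = γmc² = 1.2608 × 5.580×10¹⁶ = 7.035×10¹⁶ J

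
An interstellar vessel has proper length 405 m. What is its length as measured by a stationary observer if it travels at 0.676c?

Proper length L₀ = 405 m
γ = 1/√(1 - 0.676²) = 1.35703
L = L₀/γ = 405/1.35703 = 298.4 m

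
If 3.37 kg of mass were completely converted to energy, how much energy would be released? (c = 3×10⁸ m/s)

Using E = mc²:
c² = (3×10⁸)² = 9×10¹⁶ m²/s²
E = 3.37 × 9×10¹⁶ = 3.033×10¹⁷ J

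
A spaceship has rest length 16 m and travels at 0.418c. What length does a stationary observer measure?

Proper length L₀ = 16 m
γ = 1/√(1 - 0.418²) = 1.10078
L = L₀/γ = 16/1.10078 = 14.54 m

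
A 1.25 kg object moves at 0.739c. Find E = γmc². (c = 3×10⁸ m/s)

γ = 1/√(1 - 0.739²) = 1.484
mc² = 1.25 × (3×10⁸)² = 1.125×10¹⁷ J
E = γmc² = 1.484 × 1.125×10¹⁷ = 1.670×10¹⁷ J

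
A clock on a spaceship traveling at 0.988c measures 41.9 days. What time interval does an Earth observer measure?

Proper time Δt₀ = 41.9 days
γ = 1/√(1 - 0.988²) = 6.474
Δt = γΔt₀ = 6.474 × 41.9 = 271.3 days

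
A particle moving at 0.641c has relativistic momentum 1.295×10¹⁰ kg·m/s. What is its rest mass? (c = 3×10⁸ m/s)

γ = 1/√(1 - 0.641²) = 1.3029
v = 0.641 × 3×10⁸ = 1.923×10⁸ m/s
m = p/(γv) = 1.295×10¹⁰/(1.3029 × 1.923×10⁸) = 51.69 kg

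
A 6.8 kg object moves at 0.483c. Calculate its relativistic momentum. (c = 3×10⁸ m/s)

γ = 1/√(1 - 0.483²) = 1.142
v = 0.483 × 3×10⁸ = 1.449×10⁸ m/s
p = γmv = 1.142 × 6.8 × 1.449×10⁸ = 1.125×10⁹ kg·m/s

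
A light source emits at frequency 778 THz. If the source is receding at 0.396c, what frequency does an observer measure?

β = v/c = 0.396
(1-β)/(1+β) = 0.604/1.396 = 0.43266
Doppler factor = √(0.43266) = 0.65777
f_obs = 778 × 0.65777 = 511.7 THz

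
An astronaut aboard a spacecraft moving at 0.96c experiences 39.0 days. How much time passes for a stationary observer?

Proper time Δt₀ = 39.0 days
γ = 1/√(1 - 0.96²) = 3.571
Δt = γΔt₀ = 3.571 × 39.0 = 139.3 days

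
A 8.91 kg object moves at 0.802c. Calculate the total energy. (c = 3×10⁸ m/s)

γ = 1/√(1 - 0.802²) = 1.674
mc² = 8.91 × (3×10⁸)² = 8.019×10¹⁷ J
E = γmc² = 1.674 × 8.019×10¹⁷ = 1.342×10¹⁸ J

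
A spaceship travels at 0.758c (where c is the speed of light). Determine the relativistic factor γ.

v/c = 0.758, so (v/c)² = 0.574564
1 - (v/c)² = 0.425436
γ = 1/√(0.425436) = 1.533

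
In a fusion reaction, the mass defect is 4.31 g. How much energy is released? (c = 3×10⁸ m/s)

Convert mass defect: Δm = 4.31 g = 0.00431 kg
E = Δm·c² = 0.00431 × (3×10⁸)²
= 0.00431 × 9×10¹⁶ = 3.879×10¹⁴ J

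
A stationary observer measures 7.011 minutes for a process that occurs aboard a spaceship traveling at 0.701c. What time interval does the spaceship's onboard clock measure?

Dilated time Δt = 7.011 minutes
γ = 1/√(1 - 0.701²) = 1.4022
Δt₀ = Δt/γ = 7.011/1.4022 = 5.000 minutes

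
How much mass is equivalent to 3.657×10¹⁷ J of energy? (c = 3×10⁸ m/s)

From E = mc², we get m = E/c²
c² = (3×10⁸)² = 9×10¹⁶ m²/s²
m = 3.657×10¹⁷ / 9×10¹⁶ = 4.063 kg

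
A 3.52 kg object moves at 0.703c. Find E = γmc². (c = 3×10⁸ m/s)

γ = 1/√(1 - 0.703²) = 1.4061
mc² = 3.52 × (3×10⁸)² = 3.168×10¹⁷ J
E = γmc² = 1.4061 × 3.168×10¹⁷ = 4.455×10¹⁷ J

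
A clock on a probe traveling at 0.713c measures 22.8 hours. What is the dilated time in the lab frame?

Proper time Δt₀ = 22.8 hours
γ = 1/√(1 - 0.713²) = 1.4262
Δt = γΔt₀ = 1.4262 × 22.8 = 32.52 hours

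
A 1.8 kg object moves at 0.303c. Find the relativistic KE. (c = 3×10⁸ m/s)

γ = 1/√(1 - 0.303²) = 1.04933
γ - 1 = 0.04933
KE = (γ-1)mc² = 0.04933 × 1.8 × (3×10⁸)² = 7.991×10¹⁵ J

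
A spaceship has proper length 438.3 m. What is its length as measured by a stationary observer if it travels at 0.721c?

Proper length L₀ = 438.3 m
γ = 1/√(1 - 0.721²) = 1.443
L = L₀/γ = 438.3/1.443 = 303.7 m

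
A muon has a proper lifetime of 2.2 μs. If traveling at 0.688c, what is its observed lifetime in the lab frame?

Proper lifetime τ₀ = 2.2 μs
γ = 1/√(1 - 0.688²) = 1.378
τ = γτ₀ = 1.378 × 2.2 μs = 3.032 μs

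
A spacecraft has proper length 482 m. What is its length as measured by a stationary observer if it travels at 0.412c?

Proper length L₀ = 482 m
γ = 1/√(1 - 0.412²) = 1.0975
L = L₀/γ = 482/1.0975 = 439.2 m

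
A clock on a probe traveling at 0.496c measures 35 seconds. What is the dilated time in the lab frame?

Proper time Δt₀ = 35 seconds
γ = 1/√(1 - 0.496²) = 1.1516
Δt = γΔt₀ = 1.1516 × 35 = 40.31 seconds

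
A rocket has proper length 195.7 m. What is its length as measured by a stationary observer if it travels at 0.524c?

Proper length L₀ = 195.7 m
γ = 1/√(1 - 0.524²) = 1.174
L = L₀/γ = 195.7/1.174 = 166.7 m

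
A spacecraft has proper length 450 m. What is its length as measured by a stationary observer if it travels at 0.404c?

Proper length L₀ = 450 m
γ = 1/√(1 - 0.404²) = 1.0932
L = L₀/γ = 450/1.0932 = 411.6 m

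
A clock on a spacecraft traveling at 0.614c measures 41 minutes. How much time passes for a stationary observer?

Proper time Δt₀ = 41 minutes
γ = 1/√(1 - 0.614²) = 1.2669
Δt = γΔt₀ = 1.2669 × 41 = 51.94 minutes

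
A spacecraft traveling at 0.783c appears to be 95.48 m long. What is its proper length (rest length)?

Contracted length L = 95.48 m
γ = 1/√(1 - 0.783²) = 1.608
L₀ = γL = 1.608 × 95.48 = 153.5 m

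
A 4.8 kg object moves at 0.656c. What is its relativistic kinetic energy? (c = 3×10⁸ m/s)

γ = 1/√(1 - 0.656²) = 1.3249
γ - 1 = 0.3249
KE = (γ-1)mc² = 0.3249 × 4.8 × (3×10⁸)² = 1.404×10¹⁷ J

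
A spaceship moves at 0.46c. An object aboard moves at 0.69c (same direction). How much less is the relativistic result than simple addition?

Classical: u' + v = 0.69 + 0.46 = 1.15c
Relativistic: u = (0.69 + 0.46)/(1 + 0.3174) = 1.15/1.3174 = 0.8729c
Difference: 1.15 - 0.8729 = 0.2771c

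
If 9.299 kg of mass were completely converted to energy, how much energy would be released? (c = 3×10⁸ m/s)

Using E = mc²:
c² = (3×10⁸)² = 9×10¹⁶ m²/s²
E = 9.299 × 9×10¹⁶ = 8.369×10¹⁷ J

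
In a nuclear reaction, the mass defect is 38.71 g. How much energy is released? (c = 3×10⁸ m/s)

Convert mass defect: Δm = 38.71 g = 0.03871 kg
E = Δm·c² = 0.03871 × (3×10⁸)²
= 0.03871 × 9×10¹⁶ = 3.484×10¹⁵ J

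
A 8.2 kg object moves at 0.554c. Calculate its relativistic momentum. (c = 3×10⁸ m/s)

γ = 1/√(1 - 0.554²) = 1.201
v = 0.554 × 3×10⁸ = 1.662×10⁸ m/s
p = γmv = 1.201 × 8.2 × 1.662×10⁸ = 1.637×10⁹ kg·m/s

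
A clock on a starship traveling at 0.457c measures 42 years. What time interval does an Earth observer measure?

Proper time Δt₀ = 42 years
γ = 1/√(1 - 0.457²) = 1.1243
Δt = γΔt₀ = 1.1243 × 42 = 47.22 years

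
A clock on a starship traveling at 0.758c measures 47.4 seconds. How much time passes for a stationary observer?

Proper time Δt₀ = 47.4 seconds
γ = 1/√(1 - 0.758²) = 1.5331
Δt = γΔt₀ = 1.5331 × 47.4 = 72.67 seconds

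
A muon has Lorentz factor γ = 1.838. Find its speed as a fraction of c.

From γ = 1/√(1 - v²/c²):
1/γ² = 1/1.838² = 0.2960
v²/c² = 1 - 0.2960 = 0.7040
v/c = √(0.7040) = 0.8390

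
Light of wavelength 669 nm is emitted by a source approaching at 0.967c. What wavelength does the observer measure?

β = 0.967
Wavelength Doppler factor = √(0.033/1.967) = √(0.0167768) = 0.129525
λ_obs = 669 × 0.129525 = 86.65 nm (blueshift)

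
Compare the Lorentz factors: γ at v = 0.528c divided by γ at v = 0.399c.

γ₁ = 1/√(1 - 0.528²) = 1.178
γ₂ = 1/√(1 - 0.399²) = 1.091
γ₁/γ₂ = 1.178/1.091 = 1.080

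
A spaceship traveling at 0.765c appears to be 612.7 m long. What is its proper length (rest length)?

Contracted length L = 612.7 m
γ = 1/√(1 - 0.765²) = 1.55272
L₀ = γL = 1.55272 × 612.7 = 951.4 m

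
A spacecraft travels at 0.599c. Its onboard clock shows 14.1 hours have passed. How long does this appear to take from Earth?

Proper time Δt₀ = 14.1 hours
γ = 1/√(1 - 0.599²) = 1.249
Δt = γΔt₀ = 1.249 × 14.1 = 17.61 hours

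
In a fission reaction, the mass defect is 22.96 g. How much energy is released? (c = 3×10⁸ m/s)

Convert mass defect: Δm = 22.96 g = 0.02296 kg
E = Δm·c² = 0.02296 × (3×10⁸)²
= 0.02296 × 9×10¹⁶ = 2.066×10¹⁵ J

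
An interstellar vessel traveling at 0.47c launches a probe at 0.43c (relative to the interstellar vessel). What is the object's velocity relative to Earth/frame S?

u = (u' + v)/(1 + u'v/c²)
Numerator: 0.43 + 0.47 = 0.9
Denominator: 1 + 0.2021 = 1.2021
u = 0.9/1.2021 = 0.7487c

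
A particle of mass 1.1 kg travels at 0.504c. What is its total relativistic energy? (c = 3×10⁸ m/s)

γ = 1/√(1 - 0.504²) = 1.158
mc² = 1.1 × (3×10⁸)² = 9.900×10¹⁶ J
E = γmc² = 1.158 × 9.900×10¹⁶ = 1.146×10¹⁷ J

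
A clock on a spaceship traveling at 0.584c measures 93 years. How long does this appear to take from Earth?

Proper time Δt₀ = 93 years
γ = 1/√(1 - 0.584²) = 1.232
Δt = γΔt₀ = 1.232 × 93 = 114.6 years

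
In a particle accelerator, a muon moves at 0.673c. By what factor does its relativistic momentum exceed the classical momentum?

p_rel = γmv, p_class = mv
Ratio = γ = 1/√(1 - 0.673²)
= 1/√(0.547071) = 1.352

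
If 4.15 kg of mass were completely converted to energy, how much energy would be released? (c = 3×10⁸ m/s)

Using E = mc²:
c² = (3×10⁸)² = 9×10¹⁶ m²/s²
E = 4.15 × 9×10¹⁶ = 3.735×10¹⁷ J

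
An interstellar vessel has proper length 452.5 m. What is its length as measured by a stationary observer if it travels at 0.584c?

Proper length L₀ = 452.5 m
γ = 1/√(1 - 0.584²) = 1.232
L = L₀/γ = 452.5/1.232 = 367.3 m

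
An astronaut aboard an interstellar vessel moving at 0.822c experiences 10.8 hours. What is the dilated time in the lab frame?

Proper time Δt₀ = 10.8 hours
γ = 1/√(1 - 0.822²) = 1.756
Δt = γΔt₀ = 1.756 × 10.8 = 18.96 hours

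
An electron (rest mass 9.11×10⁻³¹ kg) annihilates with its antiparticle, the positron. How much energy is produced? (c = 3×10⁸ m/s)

Both particles have the same rest mass, so total mass = 2m
E = 2m·c² = 2 × 9.11×10⁻³¹ × (3×10⁸)²
= 2 × 9.11×10⁻³¹ × 9×10¹⁶
= 1.640×10⁻¹³ J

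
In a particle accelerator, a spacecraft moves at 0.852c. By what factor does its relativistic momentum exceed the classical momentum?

p_rel = γmv, p_class = mv
Ratio = γ = 1/√(1 - 0.852²)
= 1/√(0.274096) = 1.910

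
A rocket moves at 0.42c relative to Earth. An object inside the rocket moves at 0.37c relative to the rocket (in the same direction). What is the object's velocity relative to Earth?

u = (u' + v)/(1 + u'v/c²)
Numerator: 0.37 + 0.42 = 0.79
Denominator: 1 + 0.1554 = 1.1554
u = 0.79/1.1554 = 0.6837c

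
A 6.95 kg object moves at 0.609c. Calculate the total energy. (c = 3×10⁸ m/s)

γ = 1/√(1 - 0.609²) = 1.2608
mc² = 6.95 × (3×10⁸)² = 6.255×10¹⁷ J
E = γmc² = 1.2608 × 6.255×10¹⁷ = 7.886×10¹⁷ J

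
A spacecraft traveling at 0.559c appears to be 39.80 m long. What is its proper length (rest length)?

Contracted length L = 39.80 m
γ = 1/√(1 - 0.559²) = 1.206
L₀ = γL = 1.206 × 39.80 = 48.00 m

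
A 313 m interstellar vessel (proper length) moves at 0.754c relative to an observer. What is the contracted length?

Proper length L₀ = 313 m
γ = 1/√(1 - 0.754²) = 1.5224
L = L₀/γ = 313/1.5224 = 205.6 m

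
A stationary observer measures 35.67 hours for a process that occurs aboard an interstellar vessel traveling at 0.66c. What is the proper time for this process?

Dilated time Δt = 35.67 hours
γ = 1/√(1 - 0.66²) = 1.331
Δt₀ = Δt/γ = 35.67/1.331 = 26.80 hours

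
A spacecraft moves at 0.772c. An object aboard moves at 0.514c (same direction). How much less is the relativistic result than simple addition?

Classical: u' + v = 0.514 + 0.772 = 1.286c
Relativistic: u = (0.514 + 0.772)/(1 + 0.396808) = 1.286/1.396808 = 0.9207c
Difference: 1.286 - 0.9207 = 0.3653c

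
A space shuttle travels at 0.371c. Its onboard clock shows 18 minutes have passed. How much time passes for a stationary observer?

Proper time Δt₀ = 18 minutes
γ = 1/√(1 - 0.371²) = 1.0769
Δt = γΔt₀ = 1.0769 × 18 = 19.38 minutes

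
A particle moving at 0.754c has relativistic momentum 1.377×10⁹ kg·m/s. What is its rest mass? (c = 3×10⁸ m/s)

γ = 1/√(1 - 0.754²) = 1.5224
v = 0.754 × 3×10⁸ = 2.262×10⁸ m/s
m = p/(γv) = 1.377×10⁹/(1.5224 × 2.262×10⁸) = 3.999 kg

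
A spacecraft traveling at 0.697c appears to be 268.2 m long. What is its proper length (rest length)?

Contracted length L = 268.2 m
γ = 1/√(1 - 0.697²) = 1.3946
L₀ = γL = 1.3946 × 268.2 = 374.0 m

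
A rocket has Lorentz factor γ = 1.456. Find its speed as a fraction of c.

From γ = 1/√(1 - v²/c²):
1/γ² = 1/1.456² = 0.4717
v²/c² = 1 - 0.4717 = 0.5283
v/c = √(0.5283) = 0.7268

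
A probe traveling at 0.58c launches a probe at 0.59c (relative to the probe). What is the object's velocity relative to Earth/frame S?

u = (u' + v)/(1 + u'v/c²)
Numerator: 0.59 + 0.58 = 1.17
Denominator: 1 + 0.3422 = 1.3422
u = 1.17/1.3422 = 0.8717c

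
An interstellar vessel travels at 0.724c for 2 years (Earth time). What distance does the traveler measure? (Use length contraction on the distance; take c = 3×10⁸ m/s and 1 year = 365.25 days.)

Earth distance: d = v × t = 0.724c × 2 yr = 1.3709×10¹⁶ m
γ = 1.4497
d' = d/γ = 1.3709×10¹⁶/1.4497 = 9.456×10¹⁵ m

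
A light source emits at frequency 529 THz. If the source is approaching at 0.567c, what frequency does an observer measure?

β = v/c = 0.567
(1+β)/(1-β) = 1.567/0.433 = 3.619
Doppler factor = √(3.619) = 1.902
f_obs = 529 × 1.902 = 1006 THz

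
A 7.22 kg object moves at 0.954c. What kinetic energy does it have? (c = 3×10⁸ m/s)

γ = 1/√(1 - 0.954²) = 3.3355
γ - 1 = 2.3355
KE = (γ-1)mc² = 2.3355 × 7.22 × (3×10⁸)² = 1.518×10¹⁸ J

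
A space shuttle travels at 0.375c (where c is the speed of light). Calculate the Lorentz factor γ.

v/c = 0.375, so (v/c)² = 0.140625
1 - (v/c)² = 0.859375
γ = 1/√(0.859375) = 1.079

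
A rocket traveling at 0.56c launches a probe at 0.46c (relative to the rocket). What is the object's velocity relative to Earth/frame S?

u = (u' + v)/(1 + u'v/c²)
Numerator: 0.46 + 0.56 = 1.02
Denominator: 1 + 0.2576 = 1.2576
u = 1.02/1.2576 = 0.8111c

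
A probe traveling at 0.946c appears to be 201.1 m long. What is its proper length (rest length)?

Contracted length L = 201.1 m
γ = 1/√(1 - 0.946²) = 3.085
L₀ = γL = 3.085 × 201.1 = 620.4 m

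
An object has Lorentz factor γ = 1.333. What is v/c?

From γ = 1/√(1 - v²/c²):
1/γ² = 1/1.333² = 0.5628
v²/c² = 1 - 0.5628 = 0.4372
v/c = √(0.4372) = 0.6612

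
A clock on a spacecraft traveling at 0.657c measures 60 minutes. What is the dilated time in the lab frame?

Proper time Δt₀ = 60 minutes
γ = 1/√(1 - 0.657²) = 1.3265
Δt = γΔt₀ = 1.3265 × 60 = 79.59 minutes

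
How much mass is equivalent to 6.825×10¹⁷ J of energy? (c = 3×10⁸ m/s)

From E = mc², we get m = E/c²
c² = (3×10⁸)² = 9×10¹⁶ m²/s²
m = 6.825×10¹⁷ / 9×10¹⁶ = 7.583 kg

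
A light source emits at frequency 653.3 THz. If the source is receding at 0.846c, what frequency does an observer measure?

β = v/c = 0.846
(1-β)/(1+β) = 0.154/1.846 = 0.08342
Doppler factor = √(0.08342) = 0.2888
f_obs = 653.3 × 0.2888 = 188.7 THz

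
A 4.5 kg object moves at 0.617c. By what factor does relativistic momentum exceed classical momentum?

p_rel = γmv, p_class = mv
Ratio = γ = 1/√(1 - 0.617²) = 1.271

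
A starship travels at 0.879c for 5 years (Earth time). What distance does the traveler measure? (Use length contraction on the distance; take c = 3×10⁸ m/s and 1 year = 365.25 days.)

Earth distance: d = v × t = 0.879c × 5 yr = 4.161×10¹⁶ m
γ = 2.097
d' = d/γ = 4.161×10¹⁶/2.097 = 1.984×10¹⁶ m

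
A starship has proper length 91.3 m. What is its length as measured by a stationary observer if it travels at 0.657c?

Proper length L₀ = 91.3 m
γ = 1/√(1 - 0.657²) = 1.3265
L = L₀/γ = 91.3/1.3265 = 68.83 m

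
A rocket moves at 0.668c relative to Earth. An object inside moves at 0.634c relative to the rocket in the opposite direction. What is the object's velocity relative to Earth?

Object's velocity in rocket frame is u' = -0.634c
u = (u' + v)/(1 + u'v/c²) = (v - 0.634)/(1 - 0.634·v/c²)
Numerator: 0.668 - 0.634 = 0.034
Denominator: 1 - 0.423512 = 0.576488
u = 0.034/0.576488 = 0.05898c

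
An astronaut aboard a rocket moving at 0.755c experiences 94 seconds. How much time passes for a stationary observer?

Proper time Δt₀ = 94 seconds
γ = 1/√(1 - 0.755²) = 1.525
Δt = γΔt₀ = 1.525 × 94 = 143.4 seconds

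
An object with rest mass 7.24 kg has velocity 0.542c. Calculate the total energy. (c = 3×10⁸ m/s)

γ = 1/√(1 - 0.542²) = 1.190
mc² = 7.24 × (3×10⁸)² = 6.516×10¹⁷ J
E = γmc² = 1.190 × 6.516×10¹⁷ = 7.754×10¹⁷ J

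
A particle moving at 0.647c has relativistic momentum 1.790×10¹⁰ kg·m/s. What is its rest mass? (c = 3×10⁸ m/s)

γ = 1/√(1 - 0.647²) = 1.3115
v = 0.647 × 3×10⁸ = 1.941×10⁸ m/s
m = p/(γv) = 1.790×10¹⁰/(1.3115 × 1.941×10⁸) = 70.32 kg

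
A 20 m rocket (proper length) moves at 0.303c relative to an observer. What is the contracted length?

Proper length L₀ = 20 m
γ = 1/√(1 - 0.303²) = 1.0493
L = L₀/γ = 20/1.0493 = 19.06 m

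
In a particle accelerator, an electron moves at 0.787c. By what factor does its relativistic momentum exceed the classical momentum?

p_rel = γmv, p_class = mv
Ratio = γ = 1/√(1 - 0.787²)
= 1/√(0.380631) = 1.621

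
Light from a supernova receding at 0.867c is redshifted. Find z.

β = 0.867
(1+β)/(1-β) = 1.867/0.133 = 14.04
√(14.04) = 3.747
z = 3.747 - 1 = 2.747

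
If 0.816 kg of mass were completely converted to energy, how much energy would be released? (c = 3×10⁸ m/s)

Using E = mc²:
c² = (3×10⁸)² = 9×10¹⁶ m²/s²
E = 0.816 × 9×10¹⁶ = 7.344×10¹⁶ J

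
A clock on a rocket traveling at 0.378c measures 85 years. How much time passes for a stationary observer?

Proper time Δt₀ = 85 years
γ = 1/√(1 - 0.378²) = 1.0801
Δt = γΔt₀ = 1.0801 × 85 = 91.81 years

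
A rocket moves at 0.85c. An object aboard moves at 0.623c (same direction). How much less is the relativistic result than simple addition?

Classical: u' + v = 0.623 + 0.85 = 1.473c
Relativistic: u = (0.623 + 0.85)/(1 + 0.52955) = 1.473/1.52955 = 0.9630c
Difference: 1.473 - 0.9630 = 0.5100c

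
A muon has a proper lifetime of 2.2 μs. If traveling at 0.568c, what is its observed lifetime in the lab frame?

Proper lifetime τ₀ = 2.2 μs
γ = 1/√(1 - 0.568²) = 1.215
τ = γτ₀ = 1.215 × 2.2 μs = 2.673 μs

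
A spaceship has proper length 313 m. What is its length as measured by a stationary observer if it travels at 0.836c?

Proper length L₀ = 313 m
γ = 1/√(1 - 0.836²) = 1.822
L = L₀/γ = 313/1.822 = 171.8 m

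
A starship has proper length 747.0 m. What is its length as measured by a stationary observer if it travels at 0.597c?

Proper length L₀ = 747.0 m
γ = 1/√(1 - 0.597²) = 1.2465
L = L₀/γ = 747.0/1.2465 = 599.3 m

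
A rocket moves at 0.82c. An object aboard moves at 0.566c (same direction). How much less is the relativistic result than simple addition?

Classical: u' + v = 0.566 + 0.82 = 1.386c
Relativistic: u = (0.566 + 0.82)/(1 + 0.46412) = 1.386/1.46412 = 0.9466c
Difference: 1.386 - 0.9466 = 0.4394c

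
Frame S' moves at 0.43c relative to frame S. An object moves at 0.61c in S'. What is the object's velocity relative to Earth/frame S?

u = (u' + v)/(1 + u'v/c²)
Numerator: 0.61 + 0.43 = 1.04
Denominator: 1 + 0.2623 = 1.2623
u = 1.04/1.2623 = 0.8239c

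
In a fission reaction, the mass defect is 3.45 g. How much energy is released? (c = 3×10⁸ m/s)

Convert mass defect: Δm = 3.45 g = 0.00345 kg
E = Δm·c² = 0.00345 × (3×10⁸)²
= 0.00345 × 9×10¹⁶ = 3.105×10¹⁴ J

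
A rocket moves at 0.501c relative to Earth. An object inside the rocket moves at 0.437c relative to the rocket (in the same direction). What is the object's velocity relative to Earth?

u = (u' + v)/(1 + u'v/c²)
Numerator: 0.437 + 0.501 = 0.938
Denominator: 1 + 0.218937 = 1.218937
u = 0.938/1.218937 = 0.7695c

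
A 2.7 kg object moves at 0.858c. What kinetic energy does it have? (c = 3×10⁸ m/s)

γ = 1/√(1 - 0.858²) = 1.9469
γ - 1 = 0.9469
KE = (γ-1)mc² = 0.9469 × 2.7 × (3×10⁸)² = 2.301×10¹⁷ J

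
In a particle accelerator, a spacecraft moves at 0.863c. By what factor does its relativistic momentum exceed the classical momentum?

p_rel = γmv, p_class = mv
Ratio = γ = 1/√(1 - 0.863²)
= 1/√(0.255231) = 1.979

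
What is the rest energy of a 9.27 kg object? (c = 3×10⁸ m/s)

c² = (3×10⁸)² = 9.000×10¹⁶ m²/s²
E₀ = mc² = 9.27 × 9.000×10¹⁶ = 8.343×10¹⁷ J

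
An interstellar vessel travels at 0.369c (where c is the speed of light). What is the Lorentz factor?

v/c = 0.369, so (v/c)² = 0.136161
1 - (v/c)² = 0.863839
γ = 1/√(0.863839) = 1.076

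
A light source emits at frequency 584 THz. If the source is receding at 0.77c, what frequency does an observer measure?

β = v/c = 0.77
(1-β)/(1+β) = 0.23/1.77 = 0.12994
Doppler factor = √(0.12994) = 0.3605
f_obs = 584 × 0.3605 = 210.5 THz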